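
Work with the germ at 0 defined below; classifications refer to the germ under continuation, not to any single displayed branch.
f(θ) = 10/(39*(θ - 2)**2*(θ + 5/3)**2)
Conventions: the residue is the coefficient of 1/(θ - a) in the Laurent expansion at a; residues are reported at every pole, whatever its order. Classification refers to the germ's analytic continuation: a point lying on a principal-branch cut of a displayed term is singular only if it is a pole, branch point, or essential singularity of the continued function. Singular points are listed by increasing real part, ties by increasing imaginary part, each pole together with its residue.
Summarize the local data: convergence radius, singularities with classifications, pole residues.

Denominator factor (θ - 2)^2: pole of order 2 at 2, modulus 2.
Denominator factor (θ + 5/3)^2: pole of order 2 at -5/3, modulus 5/3.
The radius of convergence is the smallest modulus among the singular points: 5/3.
At the order-2 pole -5/3 set g(θ) = (θ - (-5/3))^2*f(θ) = 10/(39*(θ - 2)**2).
Order-2 pole: residue = g'(a); g'(-5/3) = 180/17303, so the residue is 180/17303.
At the order-2 pole 2 set g(θ) = (θ - (2))^2*f(θ) = 10/(39*(θ + 5/3)**2).
Order-2 pole: residue = g'(a); g'(2) = -180/17303, so the residue is -180/17303.
List the singular points by increasing real part (a conjugate pair: the negative imaginary part first).

Radius of convergence at 0: 5/3.
At -5/3: a pole of order 2; residue 180/17303.
At 2: a pole of order 2; residue -180/17303.


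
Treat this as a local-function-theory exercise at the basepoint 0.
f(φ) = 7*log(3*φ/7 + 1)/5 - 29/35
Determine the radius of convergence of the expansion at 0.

The radius of convergence is 7/3.

Branch term (7/5)*log(1 - φ/(-7/3)): its argument vanishes at φ = -7/3, a logarithmic branch point, modulus 7/3.
The radius of convergence is the smallest modulus among the singular points: 7/3.


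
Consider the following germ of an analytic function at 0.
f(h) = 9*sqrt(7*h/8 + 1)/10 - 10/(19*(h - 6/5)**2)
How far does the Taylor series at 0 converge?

Denominator factor (h - 6/5)^2: pole of order 2 at 6/5, modulus 6/5.
Branch term (9/10)*sqrt(1 - h/(-8/7)): its argument vanishes at h = -8/7, a square-root branch point, modulus 8/7.
The radius of convergence is the smallest modulus among the singular points: 8/7.

The radius of convergence is 8/7.


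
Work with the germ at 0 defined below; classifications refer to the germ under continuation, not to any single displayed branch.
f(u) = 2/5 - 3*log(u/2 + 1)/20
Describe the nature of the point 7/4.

The point is a regular point.

There is no denominator, hence no pole anywhere.
Branch term log(1 - u/(-2)): argument at 7/4 is 15/8, nonzero, so 7/4 is not its branch point (a point on a principal cut is still regular for the continued germ).
So the germ continues analytically to 7/4.


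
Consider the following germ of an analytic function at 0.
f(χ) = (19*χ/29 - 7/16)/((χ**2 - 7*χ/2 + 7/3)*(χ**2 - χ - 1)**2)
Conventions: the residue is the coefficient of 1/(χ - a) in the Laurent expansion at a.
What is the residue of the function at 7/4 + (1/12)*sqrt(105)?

The residue is 9/58000 + (2079/290000)*sqrt(105).

The factor χ**2 - 7*χ/2 + 7/3 splits as (χ - a)(χ - a') with a = 7/4 + (1/12)*sqrt(105), a' = 7/4 - (1/12)*sqrt(105). At the order-1 pole a set g(χ) = (χ - a)*f(χ) = [(19*χ/29 - 7/16)/(χ**2 - χ - 1)**2] / (χ - a').
Simple pole: residue = g(a) at a = 7/4 + (1/12)*sqrt(105), which is 9/58000 + (2079/290000)*sqrt(105).


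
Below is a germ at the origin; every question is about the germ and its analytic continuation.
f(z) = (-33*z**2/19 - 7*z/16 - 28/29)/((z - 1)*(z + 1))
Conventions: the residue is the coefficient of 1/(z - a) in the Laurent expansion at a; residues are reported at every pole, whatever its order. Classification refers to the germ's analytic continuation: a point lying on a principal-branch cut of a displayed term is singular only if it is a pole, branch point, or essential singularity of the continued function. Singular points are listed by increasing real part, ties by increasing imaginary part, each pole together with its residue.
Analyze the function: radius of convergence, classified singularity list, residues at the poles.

Denominator factor (z - 1): pole of order 1 at 1, modulus 1.
Denominator factor (z + 1): pole of order 1 at -1, modulus 1.
The radius of convergence is the smallest modulus among the singular points: 1.
At the order-1 pole -1 set g(z) = (z - (-1))*f(z) = (-33*z**2/19 - 7*z/16 - 28/29)/(z - 1).
Simple pole: residue = g(a) at a = -1, which is 19967/17632.
At the order-1 pole 1 set g(z) = (z - (1))*f(z) = (-33*z**2/19 - 7*z/16 - 28/29)/(z + 1).
Simple pole: residue = g(a) at a = 1, which is -27681/17632.
List the singular points by increasing real part (a conjugate pair: the negative imaginary part first).

Radius of convergence at 0: 1.
At -1: a pole of order 1; residue 19967/17632.
At 1: a pole of order 1; residue -27681/17632.


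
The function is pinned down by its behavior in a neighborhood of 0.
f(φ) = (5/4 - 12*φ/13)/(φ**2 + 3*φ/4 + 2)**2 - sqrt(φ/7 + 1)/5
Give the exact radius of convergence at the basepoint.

Denominator factor (φ**2 + 3*φ/4 + 2)^2: discriminant -119/16, complex-conjugate roots (-3/8) + ((1/8)*sqrt(119))*i and (-3/8) - ((1/8)*sqrt(119))*i; poles of order 2, moduli sqrt(2) and sqrt(2).
Branch term (-1/5)*sqrt(1 - φ/(-7)): its argument vanishes at φ = -7, a square-root branch point, modulus 7.
The radius of convergence is the smallest modulus among the singular points: sqrt(2).

The radius of convergence is sqrt(2).


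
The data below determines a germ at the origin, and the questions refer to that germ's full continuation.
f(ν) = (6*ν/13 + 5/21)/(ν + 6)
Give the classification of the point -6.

The denominator factor ν + 6 vanishes at -6 and appears to the power 1; the numerator there equals -691/273, nonzero, and no other factor vanishes.
Hence a pole whose order is the multiplicity, 1.

The point is a pole of order 1.


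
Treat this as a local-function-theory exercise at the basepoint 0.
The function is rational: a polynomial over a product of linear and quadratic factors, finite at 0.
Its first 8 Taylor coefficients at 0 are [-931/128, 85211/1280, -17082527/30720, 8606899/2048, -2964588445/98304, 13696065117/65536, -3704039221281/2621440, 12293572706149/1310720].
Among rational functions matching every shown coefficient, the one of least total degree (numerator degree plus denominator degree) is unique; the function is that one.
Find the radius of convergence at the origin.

The radius of convergence is -3/4 + (1/28)*sqrt(665).

No rational of total degree below 6 reproduces all 8 coefficients; solving the [2/4] Pade equations on them gives f(u) = (-13*u**2/24 - 4*u/5 - 19/32)/(u**2 - 3*u/2 - 2/7)**2, whose expansion matches every shown term.
Denominator factor (u**2 - 3*u/2 - 2/7)^2: discriminant 95/28, real irrational roots 3/4 + (1/28)*sqrt(665) and 3/4 - (1/28)*sqrt(665); poles of order 2, moduli 3/4 + (1/28)*sqrt(665) and -3/4 + (1/28)*sqrt(665).
The radius of convergence is the smallest modulus among the singular points: -3/4 + (1/28)*sqrt(665).


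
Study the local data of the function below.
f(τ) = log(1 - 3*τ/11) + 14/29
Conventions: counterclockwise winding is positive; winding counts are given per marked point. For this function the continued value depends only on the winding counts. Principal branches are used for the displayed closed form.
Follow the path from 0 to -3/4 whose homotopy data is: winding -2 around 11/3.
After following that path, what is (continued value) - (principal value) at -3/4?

Continued minus principal equals -(4)*pi*i.

The rational part is single-valued and drops out of the difference; each branch term changes only by its own monodromy.
(1)*log(1 - τ/(11/3)): each positive loop around 11/3 adds 2*pi*i to the log, so winding -2 contributes (1)*(-2)*2*pi*i = -(4)*pi*i.
Summing the contributions at τ = -3/4 gives -(4)*pi*i.


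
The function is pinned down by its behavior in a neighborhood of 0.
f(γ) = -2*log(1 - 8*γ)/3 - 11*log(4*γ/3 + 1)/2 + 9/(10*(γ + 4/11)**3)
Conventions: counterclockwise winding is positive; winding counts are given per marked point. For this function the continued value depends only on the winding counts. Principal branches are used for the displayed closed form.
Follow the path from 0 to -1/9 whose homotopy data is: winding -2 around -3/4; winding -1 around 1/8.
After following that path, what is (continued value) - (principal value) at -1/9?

Continued minus principal equals (70/3)*pi*i.

The rational part is single-valued and drops out of the difference; each branch term changes only by its own monodromy.
(-11/2)*log(1 - γ/(-3/4)): each positive loop around -3/4 adds 2*pi*i to the log, so winding -2 contributes (-11/2)*(-2)*2*pi*i = (22)*pi*i.
(-2/3)*log(1 - γ/(1/8)): each positive loop around 1/8 adds 2*pi*i to the log, so winding -1 contributes (-2/3)*(-1)*2*pi*i = (4/3)*pi*i.
Summing the contributions at γ = -1/9 gives (70/3)*pi*i.


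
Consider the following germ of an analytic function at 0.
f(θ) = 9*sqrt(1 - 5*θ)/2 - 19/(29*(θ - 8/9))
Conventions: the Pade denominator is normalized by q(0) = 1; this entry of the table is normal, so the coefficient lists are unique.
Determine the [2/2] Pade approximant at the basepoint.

The Pade approximant has numerator coefficients [1215/232, -5980727277/199268512, 459018135/13742656]; denominator coefficients [1, -6426651/1717832, 9899405/6871328].

Taylor coefficients needed (expand at 0): a_0 = 1215/232, a_1 = -19341/1856, a_2 = -194949/14848, a_3 = -4051341/118784, a_4 = -103278069/950272.
Write the denominator as Q(θ) = 1 + q1*θ + q2*θ^2. Requiring Q*f - P = O(θ^5) with deg P <= 2 kills the coefficients of θ^3..θ^4 in Q*f:
  θ^3: a_3 + q1*a_2 + q2*a_1 = 0, i.e. -4051341/118784 + (-194949/14848)*q1 + (-19341/1856)*q2 = 0.
  θ^4: a_4 + q1*a_3 + q2*a_2 = 0, i.e. -103278069/950272 + (-4051341/118784)*q1 + (-194949/14848)*q2 = 0.
Solving this linear system: q1 = -6426651/1717832, q2 = 9899405/6871328.
The numerator is Q*f truncated at degree 2: P0 = a_0 = 1215/232; P1 = a_1 + q1*a_0 = -5980727277/199268512; P2 = a_2 + q1*a_1 + q2*a_0 = 459018135/13742656.


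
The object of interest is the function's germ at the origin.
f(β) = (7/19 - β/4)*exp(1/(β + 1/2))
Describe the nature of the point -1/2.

The exponent 1/(β - (-1/2)) has a pole at -1/2, so exp(1/(β - (-1/2))) takes every nonzero value near it: an essential singularity (not a pole of any order).

The point is an essential singularity.


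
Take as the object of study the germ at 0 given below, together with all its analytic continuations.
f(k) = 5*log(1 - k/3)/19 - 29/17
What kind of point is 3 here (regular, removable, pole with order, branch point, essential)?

The point is a logarithmic branch point.

The term (5/19)*log(1 - k/(3)) has argument 1 - 3/(3) = 0 at 3: a logarithmic (infinitely-sheeted) branch point; the remaining terms are analytic or single-valued there.


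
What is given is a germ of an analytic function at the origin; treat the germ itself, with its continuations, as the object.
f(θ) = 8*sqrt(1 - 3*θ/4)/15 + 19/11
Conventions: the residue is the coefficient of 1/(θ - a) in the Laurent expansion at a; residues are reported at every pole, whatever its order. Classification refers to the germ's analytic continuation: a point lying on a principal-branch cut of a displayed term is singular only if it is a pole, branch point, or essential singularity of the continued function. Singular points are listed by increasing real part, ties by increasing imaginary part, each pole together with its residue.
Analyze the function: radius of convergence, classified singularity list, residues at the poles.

Branch term (8/15)*sqrt(1 - θ/(4/3)): its argument vanishes at θ = 4/3, a square-root branch point, modulus 4/3.
The radius of convergence is the smallest modulus among the singular points: 4/3.

Radius of convergence at 0: 4/3.
At 4/3: an algebraic (square-root) branch point.


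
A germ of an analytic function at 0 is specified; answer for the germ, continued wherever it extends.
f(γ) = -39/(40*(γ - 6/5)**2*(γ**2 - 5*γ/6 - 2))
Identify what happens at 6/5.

The denominator factor γ - 6/5 vanishes at 6/5 and appears to the power 2; the numerator there equals -39/40, nonzero, and no other factor vanishes.
Hence a pole whose order is the multiplicity, 2.

The point is a pole of order 2.


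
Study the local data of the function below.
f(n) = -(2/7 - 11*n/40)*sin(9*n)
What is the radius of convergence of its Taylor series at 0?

The factor -sin(9*n) is entire and contributes no finite singular point.
The polynomial part has no poles.
No finite singular points: the Taylor series at 0 converges everywhere.

The radius of convergence is infinite.


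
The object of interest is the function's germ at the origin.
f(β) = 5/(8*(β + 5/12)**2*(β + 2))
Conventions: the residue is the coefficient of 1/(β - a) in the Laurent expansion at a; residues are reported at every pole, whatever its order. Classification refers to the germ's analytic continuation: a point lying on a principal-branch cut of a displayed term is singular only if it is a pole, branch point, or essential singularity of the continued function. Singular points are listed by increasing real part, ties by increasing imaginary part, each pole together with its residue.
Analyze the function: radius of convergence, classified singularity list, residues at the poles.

Radius of convergence at 0: 5/12.
At -2: a pole of order 1; residue 90/361.
At -5/12: a pole of order 2; residue -90/361.

Denominator factor (β + 5/12)^2: pole of order 2 at -5/12, modulus 5/12.
Denominator factor (β + 2): pole of order 1 at -2, modulus 2.
The radius of convergence is the smallest modulus among the singular points: 5/12.
At the order-1 pole -2 set g(β) = (β - (-2))*f(β) = 5/(8*(β + 5/12)**2).
Simple pole: residue = g(a) at a = -2, which is 90/361.
At the order-2 pole -5/12 set g(β) = (β - (-5/12))^2*f(β) = 5/(8*(β + 2)).
Order-2 pole: residue = g'(a); g'(-5/12) = -90/361, so the residue is -90/361.
List the singular points by increasing real part (a conjugate pair: the negative imaginary part first).


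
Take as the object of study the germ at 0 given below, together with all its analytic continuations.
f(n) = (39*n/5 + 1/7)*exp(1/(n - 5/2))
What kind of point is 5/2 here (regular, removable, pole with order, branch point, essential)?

The point is an essential singularity.

The exponent 1/(n - (5/2)) has a pole at 5/2, so exp(1/(n - (5/2))) takes every nonzero value near it: an essential singularity (not a pole of any order).


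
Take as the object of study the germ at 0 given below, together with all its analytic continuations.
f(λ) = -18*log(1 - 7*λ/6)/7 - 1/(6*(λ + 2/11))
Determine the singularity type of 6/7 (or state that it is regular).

The point is a logarithmic branch point.

The term (-18/7)*log(1 - λ/(6/7)) has argument 1 - 6/7/(6/7) = 0 at 6/7: a logarithmic (infinitely-sheeted) branch point; the remaining terms are analytic or single-valued there.


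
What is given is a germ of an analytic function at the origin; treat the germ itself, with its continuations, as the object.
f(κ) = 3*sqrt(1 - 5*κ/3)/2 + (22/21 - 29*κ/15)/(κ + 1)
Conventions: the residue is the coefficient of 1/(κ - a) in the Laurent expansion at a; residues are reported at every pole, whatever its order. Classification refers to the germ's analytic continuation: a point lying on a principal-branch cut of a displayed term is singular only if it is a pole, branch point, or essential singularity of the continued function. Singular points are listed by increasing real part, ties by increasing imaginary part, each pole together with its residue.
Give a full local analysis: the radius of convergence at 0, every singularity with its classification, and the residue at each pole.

Denominator factor (κ + 1): pole of order 1 at -1, modulus 1.
Branch term (3/2)*sqrt(1 - κ/(3/5)): its argument vanishes at κ = 3/5, a square-root branch point, modulus 3/5.
The radius of convergence is the smallest modulus among the singular points: 3/5.
The branch term is analytic at -1 and contributes nothing to the residue; only the rational part matters.
At the order-1 pole -1 set g(κ) = (κ - (-1))*(rational part) = 22/21 - 29*κ/15.
Simple pole: residue = g(a) at a = -1, which is 313/105.
List the singular points by increasing real part (a conjugate pair: the negative imaginary part first).

Radius of convergence at 0: 3/5.
At -1: a pole of order 1; residue 313/105.
At 3/5: an algebraic (square-root) branch point.


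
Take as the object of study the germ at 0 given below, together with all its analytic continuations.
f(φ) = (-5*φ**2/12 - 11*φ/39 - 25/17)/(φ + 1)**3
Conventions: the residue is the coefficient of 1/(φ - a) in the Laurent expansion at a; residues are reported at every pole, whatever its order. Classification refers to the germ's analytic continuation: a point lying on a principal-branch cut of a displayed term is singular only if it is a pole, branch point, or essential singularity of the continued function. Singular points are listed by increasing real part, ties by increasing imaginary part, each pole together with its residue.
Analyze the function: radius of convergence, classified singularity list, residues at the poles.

Radius of convergence at 0: 1.
At -1: a pole of order 3; residue -5/12.

Denominator factor (φ + 1)^3: pole of order 3 at -1, modulus 1.
The radius of convergence is the smallest modulus among the singular points: 1.
At the order-3 pole -1 set g(φ) = (φ - (-1))^3*f(φ) = -5*φ**2/12 - 11*φ/39 - 25/17.
Order-3 pole: residue = g''(a)/2; g''(-1) = -5/6, so the residue is -5/12.


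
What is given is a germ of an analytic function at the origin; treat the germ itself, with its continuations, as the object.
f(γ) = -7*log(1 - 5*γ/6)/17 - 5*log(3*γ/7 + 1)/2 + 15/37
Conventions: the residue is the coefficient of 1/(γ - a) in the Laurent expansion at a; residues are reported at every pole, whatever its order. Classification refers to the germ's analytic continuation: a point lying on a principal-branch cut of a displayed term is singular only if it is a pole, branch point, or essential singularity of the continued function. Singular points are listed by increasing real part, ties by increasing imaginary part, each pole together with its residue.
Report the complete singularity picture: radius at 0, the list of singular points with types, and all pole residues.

Branch term (-5/2)*log(1 - γ/(-7/3)): its argument vanishes at γ = -7/3, a logarithmic branch point, modulus 7/3.
Branch term (-7/17)*log(1 - γ/(6/5)): its argument vanishes at γ = 6/5, a logarithmic branch point, modulus 6/5.
The radius of convergence is the smallest modulus among the singular points: 6/5.
List the singular points by increasing real part (a conjugate pair: the negative imaginary part first).

Radius of convergence at 0: 6/5.
At -7/3: a logarithmic branch point.
At 6/5: a logarithmic branch point.


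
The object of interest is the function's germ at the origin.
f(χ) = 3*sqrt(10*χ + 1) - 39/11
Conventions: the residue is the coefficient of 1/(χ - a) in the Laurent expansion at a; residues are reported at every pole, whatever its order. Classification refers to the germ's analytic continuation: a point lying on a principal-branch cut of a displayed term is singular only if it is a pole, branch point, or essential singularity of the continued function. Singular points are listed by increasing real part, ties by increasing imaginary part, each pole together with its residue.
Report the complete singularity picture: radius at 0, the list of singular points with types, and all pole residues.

Branch term (3)*sqrt(1 - χ/(-1/10)): its argument vanishes at χ = -1/10, a square-root branch point, modulus 1/10.
The radius of convergence is the smallest modulus among the singular points: 1/10.

Radius of convergence at 0: 1/10.
At -1/10: an algebraic (square-root) branch point.


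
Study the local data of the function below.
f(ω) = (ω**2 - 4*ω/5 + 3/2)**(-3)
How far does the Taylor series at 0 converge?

The radius of convergence is (1/2)*sqrt(6).

Denominator factor (ω**2 - 4*ω/5 + 3/2)^3: discriminant -134/25, complex-conjugate roots (2/5) + ((1/10)*sqrt(134))*i and (2/5) - ((1/10)*sqrt(134))*i; poles of order 3, moduli (1/2)*sqrt(6) and (1/2)*sqrt(6).
The radius of convergence is the smallest modulus among the singular points: (1/2)*sqrt(6).


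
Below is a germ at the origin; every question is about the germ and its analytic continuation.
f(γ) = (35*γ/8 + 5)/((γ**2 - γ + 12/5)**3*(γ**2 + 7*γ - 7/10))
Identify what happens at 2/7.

Denominator factors: γ**2 - γ + 12/5 = 538/245 at γ = 2/7; γ**2 + 7*γ - 7/10 = 677/490 at γ = 2/7 — none vanishes.
So the germ continues analytically to 2/7.

The point is a regular point.


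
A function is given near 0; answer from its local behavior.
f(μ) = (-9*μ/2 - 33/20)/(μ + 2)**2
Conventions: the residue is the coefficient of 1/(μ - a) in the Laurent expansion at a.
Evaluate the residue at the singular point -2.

The residue is -9/2.

At the order-2 pole -2 set g(μ) = (μ - (-2))^2*f(μ) = -9*μ/2 - 33/20.
Order-2 pole: residue = g'(a); g'(-2) = -9/2, so the residue is -9/2.


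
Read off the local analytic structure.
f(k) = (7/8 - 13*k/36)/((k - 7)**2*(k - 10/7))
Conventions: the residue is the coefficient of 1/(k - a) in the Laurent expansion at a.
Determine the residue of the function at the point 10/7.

At the order-1 pole 10/7 set g(k) = (k - (10/7))*f(k) = (7/8 - 13*k/36)/(k - 7)**2.
Simple pole: residue = g(a) at a = 10/7, which is 1267/109512.

The residue is 1267/109512.


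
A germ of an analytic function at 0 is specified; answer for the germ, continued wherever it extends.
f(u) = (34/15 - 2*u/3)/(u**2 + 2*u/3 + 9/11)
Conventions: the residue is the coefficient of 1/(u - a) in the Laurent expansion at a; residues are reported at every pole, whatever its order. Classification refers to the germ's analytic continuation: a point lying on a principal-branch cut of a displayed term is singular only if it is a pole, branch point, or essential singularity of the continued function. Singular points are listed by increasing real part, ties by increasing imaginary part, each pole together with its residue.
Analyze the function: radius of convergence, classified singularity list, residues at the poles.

Denominator factor (u**2 + 2*u/3 + 9/11): discriminant -280/99, complex-conjugate roots (-1/3) + ((1/33)*sqrt(770))*i and (-1/3) - ((1/33)*sqrt(770))*i; poles of order 1, moduli (3/11)*sqrt(11) and (3/11)*sqrt(11).
The radius of convergence is the smallest modulus among the singular points: (3/11)*sqrt(11).
The factor u**2 + 2*u/3 + 9/11 splits as (u - a)(u - a') with a = (-1/3) - ((1/33)*sqrt(770))*i, a' = (-1/3) + ((1/33)*sqrt(770))*i. At the order-1 pole a set g(u) = (u - a)*f(u) = [34/15 - 2*u/3] / (u - a').
Simple pole: residue = g(a) at a = (-1/3) - ((1/33)*sqrt(770))*i, which is (-1/3) + ((4/75)*sqrt(770))*i.
The factor u**2 + 2*u/3 + 9/11 splits as (u - a)(u - a') with a = (-1/3) + ((1/33)*sqrt(770))*i, a' = (-1/3) - ((1/33)*sqrt(770))*i. At the order-1 pole a set g(u) = (u - a)*f(u) = [34/15 - 2*u/3] / (u - a').
Simple pole: residue = g(a) at a = (-1/3) + ((1/33)*sqrt(770))*i, which is (-1/3) - ((4/75)*sqrt(770))*i.
List the singular points by increasing real part (a conjugate pair: the negative imaginary part first).

Radius of convergence at 0: (3/11)*sqrt(11).
At (-1/3) - ((1/33)*sqrt(770))*i: a pole of order 1; residue (-1/3) + ((4/75)*sqrt(770))*i.
At (-1/3) + ((1/33)*sqrt(770))*i: a pole of order 1; residue (-1/3) - ((4/75)*sqrt(770))*i.


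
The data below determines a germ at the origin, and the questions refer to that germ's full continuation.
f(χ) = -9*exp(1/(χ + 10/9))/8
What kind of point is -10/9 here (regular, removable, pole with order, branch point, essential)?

The point is an essential singularity.

The exponent 1/(χ - (-10/9)) has a pole at -10/9, so exp(1/(χ - (-10/9))) takes every nonzero value near it: an essential singularity (not a pole of any order).


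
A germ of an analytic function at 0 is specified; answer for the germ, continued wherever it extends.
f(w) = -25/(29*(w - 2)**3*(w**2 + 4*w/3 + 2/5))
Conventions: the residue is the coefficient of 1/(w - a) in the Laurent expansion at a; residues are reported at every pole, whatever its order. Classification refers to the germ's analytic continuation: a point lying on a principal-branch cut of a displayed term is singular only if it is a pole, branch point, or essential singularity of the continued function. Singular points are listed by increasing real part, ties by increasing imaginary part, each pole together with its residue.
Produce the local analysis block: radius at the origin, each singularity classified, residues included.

Radius of convergence at 0: 2/3 - (1/15)*sqrt(10).
At -2/3 - (1/15)*sqrt(10): a pole of order 1; residue 901875/34539464 - (305625/8634866)*sqrt(10).
At -2/3 + (1/15)*sqrt(10): a pole of order 1; residue 901875/34539464 + (305625/8634866)*sqrt(10).
At 2: a pole of order 3; residue -901875/17269732.


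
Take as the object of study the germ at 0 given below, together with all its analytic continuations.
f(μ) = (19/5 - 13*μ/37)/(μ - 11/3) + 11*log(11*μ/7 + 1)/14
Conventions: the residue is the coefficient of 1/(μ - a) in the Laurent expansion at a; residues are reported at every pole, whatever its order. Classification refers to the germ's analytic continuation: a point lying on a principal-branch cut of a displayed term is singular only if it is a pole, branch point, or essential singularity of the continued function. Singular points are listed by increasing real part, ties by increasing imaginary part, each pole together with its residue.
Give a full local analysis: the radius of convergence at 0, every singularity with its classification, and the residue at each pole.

Denominator factor (μ - 11/3): pole of order 1 at 11/3, modulus 11/3.
Branch term (11/14)*log(1 - μ/(-7/11)): its argument vanishes at μ = -7/11, a logarithmic branch point, modulus 7/11.
The radius of convergence is the smallest modulus among the singular points: 7/11.
The branch term is analytic at 11/3 and contributes nothing to the residue; only the rational part matters.
At the order-1 pole 11/3 set g(μ) = (μ - (11/3))*(rational part) = 19/5 - 13*μ/37.
Simple pole: residue = g(a) at a = 11/3, which is 1394/555.
List the singular points by increasing real part (a conjugate pair: the negative imaginary part first).

Radius of convergence at 0: 7/11.
At -7/11: a logarithmic branch point.
At 11/3: a pole of order 1; residue 1394/555.


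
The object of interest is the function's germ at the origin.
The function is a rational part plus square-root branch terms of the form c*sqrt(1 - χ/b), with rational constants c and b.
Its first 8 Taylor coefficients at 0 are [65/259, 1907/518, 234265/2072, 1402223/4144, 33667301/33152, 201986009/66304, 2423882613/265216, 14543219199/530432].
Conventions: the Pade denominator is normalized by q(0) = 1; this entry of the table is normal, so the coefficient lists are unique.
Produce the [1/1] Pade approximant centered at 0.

The Pade approximant has numerator coefficients [65/259, -214971/53396]; denominator coefficients [1, -234265/7628].

Taylor coefficients needed (read off): a_0 = 65/259, a_1 = 1907/518, a_2 = 234265/2072.
Write the denominator as Q(χ) = 1 + q1*χ. Requiring Q*f - P = O(χ^3) with deg P <= 1 kills the coefficients of χ^2..χ^2 in Q*f:
  χ^2: a_2 + q1*a_1 = 0, i.e. 234265/2072 + (1907/518)*q1 = 0.
Solving this linear system: q1 = -234265/7628.
The numerator is Q*f truncated at degree 1: P0 = a_0 = 65/259; P1 = a_1 + q1*a_0 = -214971/53396.


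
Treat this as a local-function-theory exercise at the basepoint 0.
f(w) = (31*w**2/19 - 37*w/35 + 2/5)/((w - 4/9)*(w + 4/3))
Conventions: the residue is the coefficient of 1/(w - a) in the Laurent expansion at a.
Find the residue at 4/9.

The residue is 6799/47880.

At the order-1 pole 4/9 set g(w) = (w - (4/9))*f(w) = (31*w**2/19 - 37*w/35 + 2/5)/(w + 4/3).
Simple pole: residue = g(a) at a = 4/9, which is 6799/47880.


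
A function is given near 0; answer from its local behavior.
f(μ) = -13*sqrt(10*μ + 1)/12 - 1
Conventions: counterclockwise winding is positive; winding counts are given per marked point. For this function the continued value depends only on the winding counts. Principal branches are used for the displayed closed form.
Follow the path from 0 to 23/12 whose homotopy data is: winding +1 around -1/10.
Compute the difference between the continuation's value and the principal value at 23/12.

Continued minus principal equals (143/36)*sqrt(6).

The rational part is single-valued and drops out of the difference; each branch term changes only by its own monodromy.
(-13/12)*sqrt(1 - μ/(-1/10)): winding +1 is odd, the square root flips sign, contributing -2*(-13/12)*sqrt(1 - (23/12)/(-1/10)) = -2*(-13/12)*sqrt(121/6) = (143/36)*sqrt(6).
Summing the contributions at μ = 23/12 gives (143/36)*sqrt(6).


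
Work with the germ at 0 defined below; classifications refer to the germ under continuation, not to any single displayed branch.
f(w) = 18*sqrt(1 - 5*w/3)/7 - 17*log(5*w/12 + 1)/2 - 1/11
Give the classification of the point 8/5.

There is no denominator, hence no pole anywhere.
Branch term sqrt(1 - w/(3/5)): argument at 8/5 is -5/3, nonzero, so 8/5 is not its branch point (a point on a principal cut is still regular for the continued germ).
Branch term log(1 - w/(-12/5)): argument at 8/5 is 5/3, nonzero, so 8/5 is not its branch point (a point on a principal cut is still regular for the continued germ).
So the germ continues analytically to 8/5.

The point is a regular point.


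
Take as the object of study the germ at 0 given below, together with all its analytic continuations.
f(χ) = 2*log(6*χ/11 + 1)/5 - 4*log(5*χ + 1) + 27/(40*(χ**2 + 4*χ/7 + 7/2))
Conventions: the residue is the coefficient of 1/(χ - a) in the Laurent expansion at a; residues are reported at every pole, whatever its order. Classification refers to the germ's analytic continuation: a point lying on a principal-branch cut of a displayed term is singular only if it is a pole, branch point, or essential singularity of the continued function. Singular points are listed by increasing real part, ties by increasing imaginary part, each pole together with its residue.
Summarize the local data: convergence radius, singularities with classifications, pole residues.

Denominator factor (χ**2 + 4*χ/7 + 7/2): discriminant -670/49, complex-conjugate roots (-2/7) + ((1/14)*sqrt(670))*i and (-2/7) - ((1/14)*sqrt(670))*i; poles of order 1, moduli (1/2)*sqrt(14) and (1/2)*sqrt(14).
Branch term (2/5)*log(1 - χ/(-11/6)): its argument vanishes at χ = -11/6, a logarithmic branch point, modulus 11/6.
Branch term (-4)*log(1 - χ/(-1/5)): its argument vanishes at χ = -1/5, a logarithmic branch point, modulus 1/5.
The radius of convergence is the smallest modulus among the singular points: 1/5.
The branch terms are analytic at (-2/7) - ((1/14)*sqrt(670))*i and contribute nothing to the residue; only the rational part matters.
The factor χ**2 + 4*χ/7 + 7/2 splits as (χ - a)(χ - a') with a = (-2/7) - ((1/14)*sqrt(670))*i, a' = (-2/7) + ((1/14)*sqrt(670))*i. At the order-1 pole a set g(χ) = (χ - a)*(rational part) = [27/40] / (χ - a').
Simple pole: residue = g(a) at a = (-2/7) - ((1/14)*sqrt(670))*i, which is ((189/26800)*sqrt(670))*i.
The branch terms are analytic at (-2/7) + ((1/14)*sqrt(670))*i and contribute nothing to the residue; only the rational part matters.
The factor χ**2 + 4*χ/7 + 7/2 splits as (χ - a)(χ - a') with a = (-2/7) + ((1/14)*sqrt(670))*i, a' = (-2/7) - ((1/14)*sqrt(670))*i. At the order-1 pole a set g(χ) = (χ - a)*(rational part) = [27/40] / (χ - a').
Simple pole: residue = g(a) at a = (-2/7) + ((1/14)*sqrt(670))*i, which is -((189/26800)*sqrt(670))*i.
List the singular points by increasing real part (a conjugate pair: the negative imaginary part first).

Radius of convergence at 0: 1/5.
At -11/6: a logarithmic branch point.
At (-2/7) - ((1/14)*sqrt(670))*i: a pole of order 1; residue ((189/26800)*sqrt(670))*i.
At (-2/7) + ((1/14)*sqrt(670))*i: a pole of order 1; residue -((189/26800)*sqrt(670))*i.
At -1/5: a logarithmic branch point.


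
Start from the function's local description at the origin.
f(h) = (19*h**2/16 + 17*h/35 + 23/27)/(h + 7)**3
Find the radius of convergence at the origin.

The radius of convergence is 7.

Denominator factor (h + 7)^3: pole of order 3 at -7, modulus 7.
The radius of convergence is the smallest modulus among the singular points: 7.


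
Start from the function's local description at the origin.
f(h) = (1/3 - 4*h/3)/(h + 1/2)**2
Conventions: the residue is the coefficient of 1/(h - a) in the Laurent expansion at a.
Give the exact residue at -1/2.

At the order-2 pole -1/2 set g(h) = (h - (-1/2))^2*f(h) = 1/3 - 4*h/3.
Order-2 pole: residue = g'(a); g'(-1/2) = -4/3, so the residue is -4/3.

The residue is -4/3.


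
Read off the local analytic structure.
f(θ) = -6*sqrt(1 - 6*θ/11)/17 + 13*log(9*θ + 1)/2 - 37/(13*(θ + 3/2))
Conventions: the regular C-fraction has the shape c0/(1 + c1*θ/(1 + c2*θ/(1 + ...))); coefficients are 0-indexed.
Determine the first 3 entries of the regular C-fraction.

Taylor coefficients (expand at 0): a_0 = -1492/663, a_1 = 2619407/43758, a_2 = -762670951/2888028.
c0 = a_0 = -1492/663. Peel one level at a time: if S = 1 + c*θ/S' with S'(0) = 1, then c is the θ-coefficient of S and S' = c*θ/(S - 1).
S_1 = c0/f = 1 + (2619407/98472)*θ + (635931996973/1077414976)*θ^2 + ...; c1 = 2619407/98472.
S_2 = c1*θ/(S_1 - 1) = 1 + (-272542284417/12282773624)*θ + ...; c2 = -272542284417/12282773624.

The regular C-fraction coefficients are [-1492/663, 2619407/98472, -272542284417/12282773624].


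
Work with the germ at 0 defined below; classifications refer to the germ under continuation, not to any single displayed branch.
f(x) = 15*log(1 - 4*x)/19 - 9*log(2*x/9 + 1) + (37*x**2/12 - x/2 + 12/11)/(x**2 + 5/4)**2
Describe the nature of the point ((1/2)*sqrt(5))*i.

The point is a pole of order 2.

The denominator factor x**2 + 5/4 vanishes at ((1/2)*sqrt(5))*i and appears to the power 2; the numerator there equals (-1459/528) - ((1/4)*sqrt(5))*i, nonzero, and no other factor vanishes.
The branch terms are analytic at this point.
Hence a pole whose order is the multiplicity, 2.


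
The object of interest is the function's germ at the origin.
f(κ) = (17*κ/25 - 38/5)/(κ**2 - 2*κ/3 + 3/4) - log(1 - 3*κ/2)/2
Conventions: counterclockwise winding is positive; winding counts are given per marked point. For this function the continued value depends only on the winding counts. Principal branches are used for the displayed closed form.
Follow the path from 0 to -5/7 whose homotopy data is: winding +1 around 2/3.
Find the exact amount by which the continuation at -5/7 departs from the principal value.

Continued minus principal equals -pi*i.

The rational part is single-valued and drops out of the difference; each branch term changes only by its own monodromy.
(-1/2)*log(1 - κ/(2/3)): each positive loop around 2/3 adds 2*pi*i to the log, so winding +1 contributes (-1/2)*(1)*2*pi*i = -pi*i.
Summing the contributions at κ = -5/7 gives -pi*i.


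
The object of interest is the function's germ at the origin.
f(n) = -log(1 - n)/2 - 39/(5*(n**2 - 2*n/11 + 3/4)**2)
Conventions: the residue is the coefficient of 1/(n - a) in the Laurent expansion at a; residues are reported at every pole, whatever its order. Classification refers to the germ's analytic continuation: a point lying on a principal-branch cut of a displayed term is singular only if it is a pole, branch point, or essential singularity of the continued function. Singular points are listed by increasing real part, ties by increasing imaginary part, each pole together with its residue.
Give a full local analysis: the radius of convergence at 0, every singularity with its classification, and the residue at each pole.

Radius of convergence at 0: (1/2)*sqrt(3).
At (1/11) - ((1/22)*sqrt(359))*i: a pole of order 2; residue -((103818/644405)*sqrt(359))*i.
At (1/11) + ((1/22)*sqrt(359))*i: a pole of order 2; residue ((103818/644405)*sqrt(359))*i.
At 1: a logarithmic branch point.

Denominator factor (n**2 - 2*n/11 + 3/4)^2: discriminant -359/121, complex-conjugate roots (1/11) + ((1/22)*sqrt(359))*i and (1/11) - ((1/22)*sqrt(359))*i; poles of order 2, moduli (1/2)*sqrt(3) and (1/2)*sqrt(3).
Branch term (-1/2)*log(1 - n/(1)): its argument vanishes at n = 1, a logarithmic branch point, modulus 1.
The radius of convergence is the smallest modulus among the singular points: (1/2)*sqrt(3).
The branch term is analytic at (1/11) - ((1/22)*sqrt(359))*i and contributes nothing to the residue; only the rational part matters.
The factor n**2 - 2*n/11 + 3/4 splits as (n - a)(n - a') with a = (1/11) - ((1/22)*sqrt(359))*i, a' = (1/11) + ((1/22)*sqrt(359))*i. At the order-2 pole a set g(n) = (n - a)^2*(rational part) = [-39/5] / (n - a')^2.
Order-2 pole: residue = g'(a); g'((1/11) - ((1/22)*sqrt(359))*i) = -((103818/644405)*sqrt(359))*i, so the residue is -((103818/644405)*sqrt(359))*i.
The branch term is analytic at (1/11) + ((1/22)*sqrt(359))*i and contributes nothing to the residue; only the rational part matters.
The factor n**2 - 2*n/11 + 3/4 splits as (n - a)(n - a') with a = (1/11) + ((1/22)*sqrt(359))*i, a' = (1/11) - ((1/22)*sqrt(359))*i. At the order-2 pole a set g(n) = (n - a)^2*(rational part) = [-39/5] / (n - a')^2.
Order-2 pole: residue = g'(a); g'((1/11) + ((1/22)*sqrt(359))*i) = ((103818/644405)*sqrt(359))*i, so the residue is ((103818/644405)*sqrt(359))*i.
List the singular points by increasing real part (a conjugate pair: the negative imaginary part first).


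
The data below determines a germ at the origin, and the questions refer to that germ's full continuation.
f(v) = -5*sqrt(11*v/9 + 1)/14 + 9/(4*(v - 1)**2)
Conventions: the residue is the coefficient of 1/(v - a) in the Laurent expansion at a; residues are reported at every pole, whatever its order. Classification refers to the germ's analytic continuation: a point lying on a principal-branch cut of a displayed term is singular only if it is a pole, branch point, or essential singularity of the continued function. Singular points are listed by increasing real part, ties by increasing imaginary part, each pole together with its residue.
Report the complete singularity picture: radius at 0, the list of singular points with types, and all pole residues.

Radius of convergence at 0: 9/11.
At -9/11: an algebraic (square-root) branch point.
At 1: a pole of order 2; residue 0.

Denominator factor (v - 1)^2: pole of order 2 at 1, modulus 1.
Branch term (-5/14)*sqrt(1 - v/(-9/11)): its argument vanishes at v = -9/11, a square-root branch point, modulus 9/11.
The radius of convergence is the smallest modulus among the singular points: 9/11.
The branch term is analytic at 1 and contributes nothing to the residue; only the rational part matters.
At the order-2 pole 1 set g(v) = (v - (1))^2*(rational part) = 9/4.
Order-2 pole: residue = g'(a); g'(1) = 0, so the residue is 0.
List the singular points by increasing real part (a conjugate pair: the negative imaginary part first).


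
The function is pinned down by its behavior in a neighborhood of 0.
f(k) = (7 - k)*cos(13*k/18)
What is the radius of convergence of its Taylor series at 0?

The factor cos(13*k/18) is entire and contributes no finite singular point.
The polynomial part has no poles.
No finite singular points: the Taylor series at 0 converges everywhere.

The radius of convergence is infinite.


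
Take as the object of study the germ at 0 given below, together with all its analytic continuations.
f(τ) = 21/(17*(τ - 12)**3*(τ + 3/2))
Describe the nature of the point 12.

The denominator factor τ - 12 vanishes at 12 and appears to the power 3; the numerator there equals 21/17, nonzero, and no other factor vanishes.
Hence a pole whose order is the multiplicity, 3.

The point is a pole of order 3.
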